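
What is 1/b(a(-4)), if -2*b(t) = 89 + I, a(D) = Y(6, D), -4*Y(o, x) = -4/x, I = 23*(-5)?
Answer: 1/13 ≈ 0.076923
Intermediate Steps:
I = -115
Y(o, x) = 1/x (Y(o, x) = -(-1)/x = 1/x)
a(D) = 1/D
b(t) = 13 (b(t) = -(89 - 115)/2 = -1/2*(-26) = 13)
1/b(a(-4)) = 1/13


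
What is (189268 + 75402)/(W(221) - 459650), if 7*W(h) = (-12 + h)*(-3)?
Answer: -1852690/3218177 ≈ -0.57570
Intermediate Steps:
W(h) = 36/7 - 3*h/7 (W(h) = ((-12 + h)*(-3))/7 = (36 - 3*h)/7 = 36/7 - 3*h/7)
(189268 + 75402)/(W(221) - 459650) = (189268 + 75402)/((36/7 - 3/7*221) - 459650) = 264670/((36/7 - 663/7) - 459650) = 264670/(-627/7 - 459650) = 264670/(-3218177/7) = 264670*(-7/3218177) = -1852690/3218177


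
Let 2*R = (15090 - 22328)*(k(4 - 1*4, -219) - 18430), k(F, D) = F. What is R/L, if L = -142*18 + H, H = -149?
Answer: -13339634/541 ≈ -24657.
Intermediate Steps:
L = -2705 (L = -142*18 - 149 = -2556 - 149 = -2705)
R = 66698170 (R = ((15090 - 22328)*((4 - 1*4) - 18430))/2 = (-7238*((4 - 4) - 18430))/2 = (-7238*(0 - 18430))/2 = (-7238*(-18430))/2 = (½)*133396340 = 66698170)
R/L = 66698170/(-2705) = 66698170*(-1/2705) = -13339634/541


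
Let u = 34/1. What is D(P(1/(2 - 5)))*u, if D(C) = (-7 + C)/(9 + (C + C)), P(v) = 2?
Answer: -170/13 ≈ -13.077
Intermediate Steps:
D(C) = (-7 + C)/(9 + 2*C)
u = 34 (u = 34*1 = 34)
D(P(1/(2 - 5)))*u = ((-7 + 2)/(9 + 2*2))*34 = (-5/(9 + 4))*34 = (-5/13)*34 = ((1/13)*(-5))*34 = -5/13*34 = -170/13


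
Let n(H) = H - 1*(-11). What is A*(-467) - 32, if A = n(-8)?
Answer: -1433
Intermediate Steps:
n(H) = 11 + H (n(H) = H + 11 = 11 + H)
A = 3 (A = 11 - 8 = 3)
A*(-467) - 32 = 3*(-467) - 32 = -1401 - 32 = -1433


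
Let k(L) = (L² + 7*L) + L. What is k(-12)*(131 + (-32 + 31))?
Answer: 6240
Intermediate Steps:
k(L) = L² + 8*L
k(-12)*(131 + (-32 + 31)) = (-12*(8 - 12))*(131 + (-32 + 31)) = (-12*(-4))*(131 - 1) = 48*130 = 6240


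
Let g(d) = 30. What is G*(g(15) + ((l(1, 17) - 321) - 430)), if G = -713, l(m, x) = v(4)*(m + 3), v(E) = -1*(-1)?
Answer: 511221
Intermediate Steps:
v(E) = 1
l(m, x) = 3 + m (l(m, x) = 1*(m + 3) = 1*(3 + m) = 3 + m)
G*(g(15) + ((l(1, 17) - 321) - 430)) = -713*(30 + (((3 + 1) - 321) - 430)) = -713*(30 + ((4 - 321) - 430)) = -713*(30 + (-317 - 430)) = -713*(30 - 747) = -713*(-717) = 511221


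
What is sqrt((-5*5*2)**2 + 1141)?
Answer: sqrt(3641) ≈ 60.341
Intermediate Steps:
sqrt((-5*5*2)**2 + 1141) = sqrt((-25*2)**2 + 1141) = sqrt((-50)**2 + 1141) = sqrt(2500 + 1141) = sqrt(3641)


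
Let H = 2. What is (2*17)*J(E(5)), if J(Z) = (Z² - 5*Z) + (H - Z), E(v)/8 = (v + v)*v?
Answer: 5358468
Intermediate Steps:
E(v) = 16*v² (E(v) = 8*((v + v)*v) = 8*((2*v)*v) = 8*(2*v²) = 16*v²)
J(Z) = 2 + Z² - 6*Z (J(Z) = (Z² - 5*Z) + (2 - Z) = 2 + Z² - 6*Z)
(2*17)*J(E(5)) = (2*17)*(2 + (16*5²)² - 96*5²) = 34*(2 + (16*25)² - 96*25) = 34*(2 + 400² - 6*400) = 34*(2 + 160000 - 2400) = 34*157602 = 5358468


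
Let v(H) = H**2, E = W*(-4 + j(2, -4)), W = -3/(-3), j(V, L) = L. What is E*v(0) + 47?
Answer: 47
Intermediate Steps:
W = 1 (W = -3*(-1/3) = 1)
E = -8 (E = 1*(-4 - 4) = 1*(-8) = -8)
E*v(0) + 47 = -8*0**2 + 47 = -8*0 + 47 = 0 + 47 = 47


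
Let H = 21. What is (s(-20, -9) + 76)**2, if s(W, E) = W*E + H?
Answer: 76729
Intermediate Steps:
s(W, E) = 21 + E*W (s(W, E) = W*E + 21 = E*W + 21 = 21 + E*W)
(s(-20, -9) + 76)**2 = ((21 - 9*(-20)) + 76)**2 = ((21 + 180) + 76)**2 = (201 + 76)**2 = 277**2 = 76729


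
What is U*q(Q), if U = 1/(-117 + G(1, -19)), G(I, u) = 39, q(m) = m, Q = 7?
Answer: -7/78 ≈ -0.089744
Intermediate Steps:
U = -1/78 (U = 1/(-117 + 39) = 1/(-78) = -1/78 ≈ -0.012821)
U*q(Q) = -1/78*7 = -7/78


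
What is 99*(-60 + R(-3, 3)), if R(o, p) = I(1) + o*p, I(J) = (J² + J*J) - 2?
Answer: -6831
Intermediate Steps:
I(J) = -2 + 2*J² (I(J) = (J² + J²) - 2 = 2*J² - 2 = -2 + 2*J²)
R(o, p) = o*p (R(o, p) = (-2 + 2*1²) + o*p = (-2 + 2*1) + o*p = (-2 + 2) + o*p = 0 + o*p = o*p)
99*(-60 + R(-3, 3)) = 99*(-60 - 3*3) = 99*(-60 - 9) = 99*(-69) = -6831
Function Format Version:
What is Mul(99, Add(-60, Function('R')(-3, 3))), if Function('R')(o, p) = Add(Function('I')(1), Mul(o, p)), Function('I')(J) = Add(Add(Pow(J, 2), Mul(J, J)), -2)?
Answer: -6831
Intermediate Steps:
Function('I')(J) = Add(-2, Mul(2, Pow(J, 2))) (Function('I')(J) = Add(Add(Pow(J, 2), Pow(J, 2)), -2) = Add(Mul(2, Pow(J, 2)), -2) = Add(-2, Mul(2, Pow(J, 2))))
Function('R')(o, p) = Mul(o, p) (Function('R')(o, p) = Add(Add(-2, Mul(2, Pow(1, 2))), Mul(o, p)) = Add(Add(-2, Mul(2, 1)), Mul(o, p)) = Add(Add(-2, 2), Mul(o, p)) = Add(0, Mul(o, p)) = Mul(o, p))
Mul(99, Add(-60, Function('R')(-3, 3))) = Mul(99, Add(-60, Mul(-3, 3))) = Mul(99, Add(-60, -9)) = Mul(99, -69) = -6831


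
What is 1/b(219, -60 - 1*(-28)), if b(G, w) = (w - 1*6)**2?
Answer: 1/1444 ≈ 0.00069252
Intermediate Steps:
b(G, w) = (-6 + w)**2 (b(G, w) = (w - 6)**2 = (-6 + w)**2)
1/b(219, -60 - 1*(-28)) = 1/((-6 + (-60 - 1*(-28)))**2) = 1/((-6 + (-60 + 28))**2) = 1/((-6 - 32)**2) = 1/((-38)**2) = 1/1444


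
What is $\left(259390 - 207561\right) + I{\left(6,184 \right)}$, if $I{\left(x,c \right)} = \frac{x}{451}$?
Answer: $\frac{23374885}{451} \approx 51829.0$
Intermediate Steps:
$I{\left(x,c \right)} = \frac{x}{451}$ ($I{\left(x,c \right)} = x \frac{1}{451} = \frac{x}{451}$)
$\left(259390 - 207561\right) + I{\left(6,184 \right)} = \left(259390 - 207561\right) + \frac{1}{451} \cdot 6 = 51829 + \frac{6}{451} = \frac{23374885}{451}$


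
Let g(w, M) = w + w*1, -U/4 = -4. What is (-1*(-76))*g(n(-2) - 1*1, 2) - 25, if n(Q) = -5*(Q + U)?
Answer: -10817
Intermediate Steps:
U = 16 (U = -4*(-4) = 16)
n(Q) = -80 - 5*Q (n(Q) = -5*(Q + 16) = -5*(16 + Q) = -80 - 5*Q)
g(w, M) = 2*w (g(w, M) = w + w = 2*w)
(-1*(-76))*g(n(-2) - 1*1, 2) - 25 = (-1*(-76))*(2*((-80 - 5*(-2)) - 1*1)) - 25 = 76*(2*((-80 + 10) - 1)) - 25 = 76*(2*(-70 - 1)) - 25 = 76*(2*(-71)) - 25 = 76*(-142) - 25 = -10792 - 25 = -10817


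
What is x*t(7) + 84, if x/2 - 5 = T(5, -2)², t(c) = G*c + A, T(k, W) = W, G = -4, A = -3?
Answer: -474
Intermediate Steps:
t(c) = -3 - 4*c (t(c) = -4*c - 3 = -3 - 4*c)
x = 18 (x = 10 + 2*(-2)² = 10 + 2*4 = 10 + 8 = 18)
x*t(7) + 84 = 18*(-3 - 4*7) + 84 = 18*(-3 - 28) + 84 = 18*(-31) + 84 = -558 + 84 = -474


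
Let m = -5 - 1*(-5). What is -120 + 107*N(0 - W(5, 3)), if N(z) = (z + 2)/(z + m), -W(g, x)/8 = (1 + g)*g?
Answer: -1453/120 ≈ -12.108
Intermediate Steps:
W(g, x) = -8*g*(1 + g) (W(g, x) = -8*(1 + g)*g = -8*g*(1 + g))
m = 0 (m = -5 + 5 = 0)
N(z) = (2 + z)/z (N(z) = (z + 2)/(z + 0) = (2 + z)/z)
-120 + 107*N(0 - W(5, 3)) = -120 + 107*((2 + (0 - (-8)*5*(1 + 5)))/(0 - (-8)*5*(1 + 5))) = -120 + 107*((2 + (0 - (-8)*5*6))/(0 - (-8)*5*6)) = -120 + 107*((2 + (0 - 1*(-240)))/(0 - 1*(-240))) = -120 + 107*((2 + (0 + 240))/(0 + 240)) = -120 + 107*((2 + 240)/240) = -120 + 107*((1/240)*242) = -120 + 107*(121/120) = -120 + 12947/120 = -1453/120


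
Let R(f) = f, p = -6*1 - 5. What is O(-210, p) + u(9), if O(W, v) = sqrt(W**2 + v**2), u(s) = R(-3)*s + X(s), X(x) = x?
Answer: -18 + sqrt(44221) ≈ 192.29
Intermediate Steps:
p = -11 (p = -6 - 5 = -11)
u(s) = -2*s (u(s) = -3*s + s = -2*s)
O(-210, p) + u(9) = sqrt((-210)**2 + (-11)**2) - 2*9 = sqrt(44100 + 121) - 18 = sqrt(44221) - 18 = -18 + sqrt(44221)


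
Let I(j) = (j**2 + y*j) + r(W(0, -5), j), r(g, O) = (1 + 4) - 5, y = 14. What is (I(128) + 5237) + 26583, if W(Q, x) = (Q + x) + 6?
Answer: 49996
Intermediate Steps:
W(Q, x) = 6 + Q + x
r(g, O) = 0 (r(g, O) = 5 - 5 = 0)
I(j) = j**2 + 14*j (I(j) = (j**2 + 14*j) + 0 = j**2 + 14*j)
(I(128) + 5237) + 26583 = (128*(14 + 128) + 5237) + 26583 = (128*142 + 5237) + 26583 = (18176 + 5237) + 26583 = 23413 + 26583 = 49996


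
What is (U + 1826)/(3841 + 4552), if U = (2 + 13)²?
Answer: 293/1199 ≈ 0.24437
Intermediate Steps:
U = 225 (U = 15² = 225)
(U + 1826)/(3841 + 4552) = (225 + 1826)/(3841 + 4552) = 2051/8393 = 2051*(1/8393) = 293/1199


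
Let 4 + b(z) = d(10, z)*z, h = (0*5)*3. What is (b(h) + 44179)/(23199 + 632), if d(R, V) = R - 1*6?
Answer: 44175/23831 ≈ 1.8537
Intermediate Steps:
d(R, V) = -6 + R (d(R, V) = R - 6 = -6 + R)
h = 0 (h = 0*3 = 0)
b(z) = -4 + 4*z (b(z) = -4 + (-6 + 10)*z = -4 + 4*z)
(b(h) + 44179)/(23199 + 632) = ((-4 + 4*0) + 44179)/(23199 + 632) = ((-4 + 0) + 44179)/23831 = (-4 + 44179)*(1/23831) = 44175*(1/23831) = 44175/23831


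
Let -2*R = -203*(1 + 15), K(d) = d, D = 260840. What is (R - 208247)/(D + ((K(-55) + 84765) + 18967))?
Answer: -206623/364517 ≈ -0.56684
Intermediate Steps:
R = 1624 (R = -(-203)*(1 + 15)/2 = -(-203)*16/2 = -1/2*(-3248) = 1624)
(R - 208247)/(D + ((K(-55) + 84765) + 18967)) = (1624 - 208247)/(260840 + ((-55 + 84765) + 18967)) = -206623/(260840 + (84710 + 18967)) = -206623/(260840 + 103677) = -206623/364517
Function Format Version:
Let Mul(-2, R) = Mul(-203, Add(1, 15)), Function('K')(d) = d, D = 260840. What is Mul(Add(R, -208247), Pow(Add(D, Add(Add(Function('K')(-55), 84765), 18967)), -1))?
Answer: Rational(-206623, 364517) ≈ -0.56684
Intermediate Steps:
R = 1624 (R = Mul(Rational(-1, 2), Mul(-203, Add(1, 15))) = Mul(Rational(-1, 2), Mul(-203, 16)) = Mul(Rational(-1, 2), -3248) = 1624)
Mul(Add(R, -208247), Pow(Add(D, Add(Add(Function('K')(-55), 84765), 18967)), -1)) = Mul(Add(1624, -208247), Pow(Add(260840, Add(Add(-55, 84765), 18967)), -1)) = Mul(-206623, Pow(Add(260840, Add(84710, 18967)), -1)) = Mul(-206623, Pow(Add(260840, 103677), -1)) = Mul(-206623, Pow(364517, -1)) = Mul(-206623, Rational(1, 364517)) = Rational(-206623, 364517)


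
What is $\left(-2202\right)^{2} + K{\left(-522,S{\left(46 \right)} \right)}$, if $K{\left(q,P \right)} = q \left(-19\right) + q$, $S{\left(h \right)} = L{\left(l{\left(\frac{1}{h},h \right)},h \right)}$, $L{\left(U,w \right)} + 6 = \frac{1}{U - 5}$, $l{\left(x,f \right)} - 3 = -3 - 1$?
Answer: $4858200$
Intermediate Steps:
$l{\left(x,f \right)} = -1$ ($l{\left(x,f \right)} = 3 - 4 = -1$)
$L{\left(U,w \right)} = -6 + \frac{1}{-5 + U}$ ($L{\left(U,w \right)} = -6 + \frac{1}{U - 5} = -6 + \frac{1}{-5 + U}$)
$S{\left(h \right)} = - \frac{37}{6}$ ($S{\left(h \right)} = \frac{31 - -6}{-5 - 1} = \frac{31 + 6}{-6} = \left(- \frac{1}{6}\right) 37 = - \frac{37}{6}$)
$K{\left(q,P \right)} = - 18 q$ ($K{\left(q,P \right)} = - 19 q + q = - 18 q$)
$\left(-2202\right)^{2} + K{\left(-522,S{\left(46 \right)} \right)} = \left(-2202\right)^{2} - -9396 = 4848804 + 9396 = 4858200$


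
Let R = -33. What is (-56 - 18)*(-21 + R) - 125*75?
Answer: -5379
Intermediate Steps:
(-56 - 18)*(-21 + R) - 125*75 = (-56 - 18)*(-21 - 33) - 125*75 = -74*(-54) - 9375 = 3996 - 9375 = -5379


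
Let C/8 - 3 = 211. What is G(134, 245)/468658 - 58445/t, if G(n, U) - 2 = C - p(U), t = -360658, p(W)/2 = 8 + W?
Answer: 13913195837/84512628482 ≈ 0.16463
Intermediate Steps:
C = 1712 (C = 24 + 8*211 = 24 + 1688 = 1712)
p(W) = 16 + 2*W (p(W) = 2*(8 + W) = 16 + 2*W)
G(n, U) = 1698 - 2*U (G(n, U) = 2 + (1712 - (16 + 2*U)) = 2 + (1712 + (-16 - 2*U)) = 2 + (1696 - 2*U) = 1698 - 2*U)
G(134, 245)/468658 - 58445/t = (1698 - 2*245)/468658 - 58445/(-360658) = (1698 - 490)*(1/468658) - 58445*(-1/360658) = 1208*(1/468658) + 58445/360658 = 604/234329 + 58445/360658 = 13913195837/84512628482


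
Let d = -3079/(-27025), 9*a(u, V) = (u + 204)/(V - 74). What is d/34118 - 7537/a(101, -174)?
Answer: 3102215537717179/56244375950 ≈ 55156.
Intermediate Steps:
a(u, V) = (204 + u)/(9*(-74 + V)) (a(u, V) = ((u + 204)/(V - 74))/9 = ((204 + u)/(-74 + V))/9 = (204 + u)/(9*(-74 + V)))
d = 3079/27025 (d = -3079*(-1/27025) = 3079/27025 ≈ 0.11393)
d/34118 - 7537/a(101, -174) = (3079/27025)/34118 - 7537*9*(-74 - 174)/(204 + 101) = (3079/27025)*(1/34118) - 7537/((1/9)*305/(-248)) = 3079/922038950 - 7537/((1/9)*(-1/248)*305) = 3079/922038950 - 7537/(-305/2232) = 3079/922038950 - 7537*(-2232/305) = 3079/922038950 + 16822584/305 = 3102215537717179/56244375950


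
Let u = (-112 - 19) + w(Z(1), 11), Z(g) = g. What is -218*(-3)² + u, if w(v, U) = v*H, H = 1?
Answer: -2092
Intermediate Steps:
w(v, U) = v (w(v, U) = v*1 = v)
u = -130 (u = (-112 - 19) + 1 = -131 + 1 = -130)
-218*(-3)² + u = -218*(-3)² - 130 = -218*9 - 130 = -1962 - 130 = -2092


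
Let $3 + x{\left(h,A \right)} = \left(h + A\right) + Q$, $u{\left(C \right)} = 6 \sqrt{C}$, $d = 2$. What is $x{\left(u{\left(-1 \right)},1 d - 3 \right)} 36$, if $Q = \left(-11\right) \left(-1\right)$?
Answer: $252 + 216 i \approx 252.0 + 216.0 i$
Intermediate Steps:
$Q = 11$
$x{\left(h,A \right)} = 8 + A + h$ ($x{\left(h,A \right)} = -3 + \left(\left(h + A\right) + 11\right) = -3 + \left(\left(A + h\right) + 11\right) = -3 + \left(11 + A + h\right) = 8 + A + h$)
$x{\left(u{\left(-1 \right)},1 d - 3 \right)} 36 = \left(8 + \left(1 \cdot 2 - 3\right) + 6 \sqrt{-1}\right) 36 = \left(8 + \left(2 - 3\right) + 6 i\right) 36 = \left(8 - 1 + 6 i\right) 36 = \left(7 + 6 i\right) 36 = 252 + 216 i$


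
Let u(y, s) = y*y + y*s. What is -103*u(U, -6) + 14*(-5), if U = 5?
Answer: 445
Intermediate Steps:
u(y, s) = y² + s*y
-103*u(U, -6) + 14*(-5) = -515*(-6 + 5) + 14*(-5) = -515*(-1) - 70 = -103*(-5) - 70 = 515 - 70 = 445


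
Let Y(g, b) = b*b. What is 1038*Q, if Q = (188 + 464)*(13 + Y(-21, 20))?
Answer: 279508488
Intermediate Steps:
Y(g, b) = b²
Q = 269276 (Q = (188 + 464)*(13 + 20²) = 652*(13 + 400) = 652*413 = 269276)
1038*Q = 1038*269276 = 279508488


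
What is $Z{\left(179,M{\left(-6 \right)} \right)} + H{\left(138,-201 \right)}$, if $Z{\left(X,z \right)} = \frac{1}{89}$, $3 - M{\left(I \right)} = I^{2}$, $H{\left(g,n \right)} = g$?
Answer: $\frac{12283}{89} \approx 138.01$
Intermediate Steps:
$M{\left(I \right)} = 3 - I^{2}$
$Z{\left(X,z \right)} = \frac{1}{89}$
$Z{\left(179,M{\left(-6 \right)} \right)} + H{\left(138,-201 \right)} = \frac{1}{89} + 138 = \frac{12283}{89}$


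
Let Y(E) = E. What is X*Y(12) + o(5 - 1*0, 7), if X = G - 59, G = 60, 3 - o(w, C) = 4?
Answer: 11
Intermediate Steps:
o(w, C) = -1 (o(w, C) = 3 - 1*4 = 3 - 4 = -1)
X = 1 (X = 60 - 59 = 1)
X*Y(12) + o(5 - 1*0, 7) = 1*12 - 1 = 12 - 1 = 11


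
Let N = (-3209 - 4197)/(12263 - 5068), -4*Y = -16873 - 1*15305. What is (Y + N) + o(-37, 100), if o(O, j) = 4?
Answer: 115803103/14390 ≈ 8047.5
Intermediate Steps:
Y = 16089/2 (Y = -(-16873 - 1*15305)/4 = -(-16873 - 15305)/4 = -¼*(-32178) = 16089/2 ≈ 8044.5)
N = -7406/7195 ≈ -1.0293
(Y + N) + o(-37, 100) = (16089/2 - 7406/7195) + 4 = 115745543/14390 + 4 = 115803103/14390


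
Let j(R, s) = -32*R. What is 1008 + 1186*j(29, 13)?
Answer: -1099600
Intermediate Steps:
j(R, s) = -32*R
1008 + 1186*j(29, 13) = 1008 + 1186*(-32*29) = 1008 + 1186*(-928) = 1008 - 1100608 = -1099600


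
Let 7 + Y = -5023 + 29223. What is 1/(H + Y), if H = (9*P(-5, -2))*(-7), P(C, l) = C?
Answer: 1/24508 ≈ 4.0803e-5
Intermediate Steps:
Y = 24193 (Y = -7 + (-5023 + 29223) = -7 + 24200 = 24193)
H = 315 (H = (9*(-5))*(-7) = -45*(-7) = 315)
1/(H + Y) = 1/(315 + 24193) = 1/24508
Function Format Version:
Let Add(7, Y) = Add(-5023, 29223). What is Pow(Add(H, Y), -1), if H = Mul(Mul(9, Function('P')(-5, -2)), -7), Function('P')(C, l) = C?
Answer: Rational(1, 24508) ≈ 4.0803e-5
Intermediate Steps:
Y = 24193 (Y = Add(-7, Add(-5023, 29223)) = Add(-7, 24200) = 24193)
H = 315 (H = Mul(Mul(9, -5), -7) = Mul(-45, -7) = 315)
Pow(Add(H, Y), -1) = Pow(Add(315, 24193), -1) = Pow(24508, -1) = Rational(1, 24508)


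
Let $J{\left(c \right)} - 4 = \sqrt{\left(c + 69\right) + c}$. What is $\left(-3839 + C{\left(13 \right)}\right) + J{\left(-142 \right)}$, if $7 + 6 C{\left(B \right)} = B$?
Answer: $-3834 + i \sqrt{215} \approx -3834.0 + 14.663 i$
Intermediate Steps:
$C{\left(B \right)} = - \frac{7}{6} + \frac{B}{6}$
$J{\left(c \right)} = 4 + \sqrt{69 + 2 c}$ ($J{\left(c \right)} = 4 + \sqrt{\left(c + 69\right) + c} = 4 + \sqrt{\left(69 + c\right) + c} = 4 + \sqrt{69 + 2 c}$)
$\left(-3839 + C{\left(13 \right)}\right) + J{\left(-142 \right)} = \left(-3839 + \left(- \frac{7}{6} + \frac{1}{6} \cdot 13\right)\right) + \left(4 + \sqrt{69 + 2 \left(-142\right)}\right) = \left(-3839 + \left(- \frac{7}{6} + \frac{13}{6}\right)\right) + \left(4 + \sqrt{69 - 284}\right) = \left(-3839 + 1\right) + \left(4 + \sqrt{-215}\right) = -3838 + \left(4 + i \sqrt{215}\right) = -3834 + i \sqrt{215}$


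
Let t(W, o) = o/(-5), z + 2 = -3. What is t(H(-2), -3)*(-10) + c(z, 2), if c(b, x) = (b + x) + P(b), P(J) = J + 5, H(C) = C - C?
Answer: -9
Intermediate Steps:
H(C) = 0
z = -5 (z = -2 - 3 = -5)
t(W, o) = -o/5 (t(W, o) = o*(-⅕) = -o/5)
P(J) = 5 + J
c(b, x) = 5 + x + 2*b (c(b, x) = (b + x) + (5 + b) = 5 + x + 2*b)
t(H(-2), -3)*(-10) + c(z, 2) = -⅕*(-3)*(-10) + (5 + 2 + 2*(-5)) = (⅗)*(-10) + (5 + 2 - 10) = -6 - 3 = -9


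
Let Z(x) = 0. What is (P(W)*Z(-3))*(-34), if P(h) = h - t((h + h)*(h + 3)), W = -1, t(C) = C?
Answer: 0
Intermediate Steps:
P(h) = h - 2*h*(3 + h) (P(h) = h - (h + h)*(h + 3) = h - 2*h*(3 + h))
(P(W)*Z(-3))*(-34) = (-(-5 - 2*(-1))*0)*(-34) = (-(-5 + 2)*0)*(-34) = (-1*(-3)*0)*(-34) = (3*0)*(-34) = 0*(-34) = 0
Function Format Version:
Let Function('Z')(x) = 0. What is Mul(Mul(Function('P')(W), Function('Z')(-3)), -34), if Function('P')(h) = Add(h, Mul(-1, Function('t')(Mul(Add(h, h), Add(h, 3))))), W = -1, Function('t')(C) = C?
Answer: 0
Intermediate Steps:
Function('P')(h) = Add(h, Mul(-2, h, Add(3, h))) (Function('P')(h) = Add(h, Mul(-1, Mul(Add(h, h), Add(h, 3)))) = Add(h, Mul(-1, Mul(Mul(2, h), Add(3, h)))) = Add(h, Mul(-1, Mul(2, h, Add(3, h)))) = Add(h, Mul(-2, h, Add(3, h))))
Mul(Mul(Function('P')(W), Function('Z')(-3)), -34) = Mul(Mul(Mul(-1, Add(-5, Mul(-2, -1))), 0), -34) = Mul(Mul(Mul(-1, Add(-5, 2)), 0), -34) = Mul(Mul(Mul(-1, -3), 0), -34) = Mul(Mul(3, 0), -34) = Mul(0, -34) = 0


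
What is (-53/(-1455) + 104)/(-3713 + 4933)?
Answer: 151373/1775100 ≈ 0.085276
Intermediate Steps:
(-53/(-1455) + 104)/(-3713 + 4933) = (-53*(-1/1455) + 104)/1220 = (53/1455 + 104)*(1/1220) = (151373/1455)*(1/1220) = 151373/1775100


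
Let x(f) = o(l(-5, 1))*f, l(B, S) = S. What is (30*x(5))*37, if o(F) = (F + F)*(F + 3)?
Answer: 44400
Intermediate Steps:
o(F) = 2*F*(3 + F) (o(F) = (2*F)*(3 + F) = 2*F*(3 + F))
x(f) = 8*f (x(f) = (2*1*(3 + 1))*f = (2*1*4)*f = 8*f)
(30*x(5))*37 = (30*(8*5))*37 = (30*40)*37 = 1200*37 = 44400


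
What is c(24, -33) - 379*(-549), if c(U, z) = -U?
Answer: 208047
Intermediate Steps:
c(24, -33) - 379*(-549) = -1*24 - 379*(-549) = -24 + 208071 = 208047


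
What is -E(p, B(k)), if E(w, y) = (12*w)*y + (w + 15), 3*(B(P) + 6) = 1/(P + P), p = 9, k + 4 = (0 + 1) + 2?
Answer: 642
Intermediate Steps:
k = -1 (k = -4 + ((0 + 1) + 2) = -4 + (1 + 2) = -4 + 3 = -1)
B(P) = -6 + 1/(6*P) (B(P) = -6 + 1/(3*(P + P)) = -6 + 1/(3*((2*P))) = -6 + (1/(2*P))/3 = -6 + 1/(6*P))
E(w, y) = 15 + w + 12*w*y (E(w, y) = 12*w*y + (15 + w) = 15 + w + 12*w*y)
-E(p, B(k)) = -(15 + 9 + 12*9*(-6 + (1/6)/(-1))) = -(15 + 9 + 12*9*(-6 + (1/6)*(-1))) = -(15 + 9 + 12*9*(-6 - 1/6)) = -(15 + 9 + 12*9*(-37/6)) = -(15 + 9 - 666) = -1*(-642) = 642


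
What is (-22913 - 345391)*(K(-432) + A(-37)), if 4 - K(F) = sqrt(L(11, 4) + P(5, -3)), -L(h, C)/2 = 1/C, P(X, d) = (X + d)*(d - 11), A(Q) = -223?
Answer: 80658576 + 184152*I*sqrt(114) ≈ 8.0659e+7 + 1.9662e+6*I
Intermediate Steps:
P(X, d) = (-11 + d)*(X + d) (P(X, d) = (X + d)*(-11 + d) = (-11 + d)*(X + d))
L(h, C) = -2/C
K(F) = 4 - I*sqrt(114)/2 (K(F) = 4 - sqrt(-2/4 + ((-3)**2 - 11*5 - 11*(-3) + 5*(-3))) = 4 - sqrt(-2*1/4 + (9 - 55 + 33 - 15)) = 4 - sqrt(-1/2 - 28) = 4 - sqrt(-57/2) = 4 - I*sqrt(114)/2)
(-22913 - 345391)*(K(-432) + A(-37)) = (-22913 - 345391)*((4 - I*sqrt(114)/2) - 223) = -368304*(-219 - I*sqrt(114)/2) = 80658576 + 184152*I*sqrt(114)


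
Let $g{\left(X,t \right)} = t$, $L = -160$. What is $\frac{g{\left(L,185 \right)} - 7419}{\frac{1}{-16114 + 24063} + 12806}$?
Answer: $- \frac{57503066}{101794895} \approx -0.56489$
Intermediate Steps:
$\frac{g{\left(L,185 \right)} - 7419}{\frac{1}{-16114 + 24063} + 12806} = \frac{185 - 7419}{\frac{1}{-16114 + 24063} + 12806} = - \frac{7234}{\frac{1}{7949} + 12806} = - \frac{7234}{\frac{101794895}{7949}} = \left(-7234\right) \frac{7949}{101794895} = - \frac{57503066}{101794895}$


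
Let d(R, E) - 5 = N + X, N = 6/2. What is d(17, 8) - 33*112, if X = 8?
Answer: -3680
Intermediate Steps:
N = 3 (N = 6*(½) = 3)
d(R, E) = 16 (d(R, E) = 5 + (3 + 8) = 5 + 11 = 16)
d(17, 8) - 33*112 = 16 - 33*112 = 16 - 3696 = -3680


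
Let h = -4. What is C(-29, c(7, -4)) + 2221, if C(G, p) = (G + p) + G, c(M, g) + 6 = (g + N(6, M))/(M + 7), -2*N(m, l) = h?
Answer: 15098/7 ≈ 2156.9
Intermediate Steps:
N(m, l) = 2 (N(m, l) = -½*(-4) = 2)
c(M, g) = -6 + (2 + g)/(7 + M) (c(M, g) = -6 + (g + 2)/(M + 7) = -6 + (2 + g)/(7 + M))
C(G, p) = p + 2*G
C(-29, c(7, -4)) + 2221 = ((-40 - 4 - 6*7)/(7 + 7) + 2*(-29)) + 2221 = ((-40 - 4 - 42)/14 - 58) + 2221 = ((1/14)*(-86) - 58) + 2221 = (-43/7 - 58) + 2221 = -449/7 + 2221 = 15098/7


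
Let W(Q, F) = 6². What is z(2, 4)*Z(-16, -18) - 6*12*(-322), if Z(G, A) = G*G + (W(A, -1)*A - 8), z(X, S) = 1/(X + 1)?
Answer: 69152/3 ≈ 23051.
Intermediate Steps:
W(Q, F) = 36
z(X, S) = 1/(1 + X)
Z(G, A) = -8 + G² + 36*A (Z(G, A) = G*G + (36*A - 8) = G² + (-8 + 36*A) = -8 + G² + 36*A)
z(2, 4)*Z(-16, -18) - 6*12*(-322) = (-8 + (-16)² + 36*(-18))/(1 + 2) - 6*12*(-322) = (-8 + 256 - 648)/3 - 72*(-322) = (⅓)*(-400) + 23184 = -400/3 + 23184 = 69152/3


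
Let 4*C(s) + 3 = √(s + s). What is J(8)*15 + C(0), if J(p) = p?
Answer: 477/4 ≈ 119.25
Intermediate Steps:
C(s) = -¾ + √2*√s/4 (C(s) = -¾ + √(s + s)/4 = -¾ + √(2*s)/4 = -¾ + (√2*√s)/4 = -¾ + √2*√s/4)
J(8)*15 + C(0) = 8*15 + (-¾ + √2*√0/4) = 120 + (-¾ + (¼)*√2*0) = 120 + (-¾ + 0) = 120 - ¾ = 477/4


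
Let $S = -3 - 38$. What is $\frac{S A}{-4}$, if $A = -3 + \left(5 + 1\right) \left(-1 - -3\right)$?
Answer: $\frac{369}{4} \approx 92.25$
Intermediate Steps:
$S = -41$
$A = 9$ ($A = -3 + 6 \left(-1 + 3\right) = -3 + 6 \cdot 2 = -3 + 12 = 9$)
$\frac{S A}{-4} = \frac{\left(-41\right) 9}{-4} = \left(-369\right) \left(- \frac{1}{4}\right) = \frac{369}{4}$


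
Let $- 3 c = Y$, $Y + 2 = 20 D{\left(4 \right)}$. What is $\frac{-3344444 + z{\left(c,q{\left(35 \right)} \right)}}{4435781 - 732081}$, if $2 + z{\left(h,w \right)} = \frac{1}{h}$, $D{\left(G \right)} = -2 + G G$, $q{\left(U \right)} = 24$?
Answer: $- \frac{929755991}{1029628600} \approx -0.903$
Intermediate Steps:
$D{\left(G \right)} = -2 + G^{2}$
$Y = 278$ ($Y = -2 + 20 \left(-2 + 4^{2}\right) = -2 + 20 \left(-2 + 16\right) = -2 + 20 \cdot 14 = -2 + 280 = 278$)
$c = - \frac{278}{3}$ ($c = \left(- \frac{1}{3}\right) 278 = - \frac{278}{3} \approx -92.667$)
$z{\left(h,w \right)} = -2 + \frac{1}{h}$
$\frac{-3344444 + z{\left(c,q{\left(35 \right)} \right)}}{4435781 - 732081} = \frac{-3344444 - \left(2 - \frac{1}{- \frac{278}{3}}\right)}{4435781 - 732081} = \frac{-3344444 - \frac{559}{278}}{3703700} = \left(-3344444 - \frac{559}{278}\right) \frac{1}{3703700} = \left(- \frac{929755991}{278}\right) \frac{1}{3703700} = - \frac{929755991}{1029628600}$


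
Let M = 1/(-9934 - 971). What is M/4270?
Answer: -1/46564350 ≈ -2.1476e-8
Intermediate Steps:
M = -1/10905 (M = 1/(-10905) = -1/10905 ≈ -9.1701e-5)
M/4270 = -1/10905/4270 = -1/10905*1/4270 = -1/46564350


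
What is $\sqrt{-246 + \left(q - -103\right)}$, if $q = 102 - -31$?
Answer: $i \sqrt{10} \approx 3.1623 i$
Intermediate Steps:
$q = 133$ ($q = 102 + 31 = 133$)
$\sqrt{-246 + \left(q - -103\right)} = \sqrt{-246 + \left(133 - -103\right)} = \sqrt{-246 + \left(133 + 103\right)} = \sqrt{-246 + 236} = \sqrt{-10} = i \sqrt{10}$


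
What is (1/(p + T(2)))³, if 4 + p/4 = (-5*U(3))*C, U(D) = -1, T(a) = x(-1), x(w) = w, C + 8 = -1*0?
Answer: -1/5545233 ≈ -1.8034e-7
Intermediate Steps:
C = -8 (C = -8 - 1*0 = -8 + 0 = -8)
T(a) = -1
p = -176 (p = -16 + 4*(-5*(-1)*(-8)) = -16 + 4*(5*(-8)) = -16 + 4*(-40) = -16 - 160 = -176)
(1/(p + T(2)))³ = (1/(-176 - 1))³ = (1/(-177))³ = (-1/177)³ = -1/5545233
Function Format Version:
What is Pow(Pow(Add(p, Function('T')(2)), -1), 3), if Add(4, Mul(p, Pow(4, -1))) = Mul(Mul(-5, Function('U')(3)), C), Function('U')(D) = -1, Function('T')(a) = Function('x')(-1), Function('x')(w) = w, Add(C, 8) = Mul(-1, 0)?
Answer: Rational(-1, 5545233) ≈ -1.8034e-7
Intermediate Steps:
C = -8 (C = Add(-8, Mul(-1, 0)) = Add(-8, 0) = -8)
Function('T')(a) = -1
p = -176 (p = Add(-16, Mul(4, Mul(Mul(-5, -1), -8))) = Add(-16, Mul(4, Mul(5, -8))) = Add(-16, Mul(4, -40)) = Add(-16, -160) = -176)
Pow(Pow(Add(p, Function('T')(2)), -1), 3) = Pow(Pow(Add(-176, -1), -1), 3) = Pow(Pow(-177, -1), 3) = Pow(Rational(-1, 177), 3) = Rational(-1, 5545233)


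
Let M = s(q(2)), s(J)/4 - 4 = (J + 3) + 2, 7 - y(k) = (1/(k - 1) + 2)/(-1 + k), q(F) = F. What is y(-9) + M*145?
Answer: 638719/100 ≈ 6387.2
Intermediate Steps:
y(k) = 7 - (2 + 1/(-1 + k))/(-1 + k) (y(k) = 7 - (1/(k - 1) + 2)/(-1 + k) = 7 - (1/(-1 + k) + 2)/(-1 + k) = 7 - (2 + 1/(-1 + k))/(-1 + k))
s(J) = 36 + 4*J (s(J) = 16 + 4*((J + 3) + 2) = 16 + 4*((3 + J) + 2) = 16 + 4*(5 + J) = 16 + (20 + 4*J) = 36 + 4*J)
M = 44 (M = 36 + 4*2 = 36 + 8 = 44)
y(-9) + M*145 = (1 - 2*(-9) + 7*(-1 - 9)²)/(-1 - 9)² + 44*145 = (1 + 18 + 7*(-10)²)/(-10)² + 6380 = (1 + 18 + 7*100)/100 + 6380 = (1 + 18 + 700)/100 + 6380 = (1/100)*719 + 6380 = 719/100 + 6380 = 638719/100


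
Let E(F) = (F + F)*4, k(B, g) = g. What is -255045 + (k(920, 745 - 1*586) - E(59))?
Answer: -255358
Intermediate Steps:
E(F) = 8*F (E(F) = (2*F)*4 = 8*F)
-255045 + (k(920, 745 - 1*586) - E(59)) = -255045 + ((745 - 1*586) - 8*59) = -255045 + ((745 - 586) - 1*472) = -255045 + (159 - 472) = -255045 - 313 = -255358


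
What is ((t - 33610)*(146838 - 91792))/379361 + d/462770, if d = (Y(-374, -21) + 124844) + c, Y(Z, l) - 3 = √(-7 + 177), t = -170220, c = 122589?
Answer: -370871260553586/12539777855 + √170/462770 ≈ -29576.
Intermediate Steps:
Y(Z, l) = 3 + √170 (Y(Z, l) = 3 + √(-7 + 177) = 3 + √170)
d = 247436 + √170 (d = ((3 + √170) + 124844) + 122589 = (124847 + √170) + 122589 = 247436 + √170 ≈ 2.4745e+5)
((t - 33610)*(146838 - 91792))/379361 + d/462770 = ((-170220 - 33610)*(146838 - 91792))/379361 + (247436 + √170)/462770 = -203830*55046*(1/379361) + (247436 + √170)*(1/462770) = -11220026180*1/379361 + (17674/33055 + √170/462770) = -11220026180/379361 + (17674/33055 + √170/462770) = -370871260553586/12539777855 + √170/462770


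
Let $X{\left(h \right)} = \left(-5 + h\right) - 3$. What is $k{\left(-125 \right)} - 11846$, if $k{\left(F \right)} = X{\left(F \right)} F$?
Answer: $4779$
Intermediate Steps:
$X{\left(h \right)} = -8 + h$
$k{\left(F \right)} = F \left(-8 + F\right)$ ($k{\left(F \right)} = \left(-8 + F\right) F = F \left(-8 + F\right)$)
$k{\left(-125 \right)} - 11846 = - 125 \left(-8 - 125\right) - 11846 = \left(-125\right) \left(-133\right) - 11846 = 16625 - 11846 = 4779$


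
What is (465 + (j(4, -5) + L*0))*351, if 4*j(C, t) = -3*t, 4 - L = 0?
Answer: 658125/4 ≈ 1.6453e+5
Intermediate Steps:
L = 4 (L = 4 - 1*0 = 4 + 0 = 4)
j(C, t) = -3*t/4 (j(C, t) = (-3*t)/4 = -3*t/4)
(465 + (j(4, -5) + L*0))*351 = (465 + (-¾*(-5) + 4*0))*351 = (465 + (15/4 + 0))*351 = (465 + 15/4)*351 = (1875/4)*351 = 658125/4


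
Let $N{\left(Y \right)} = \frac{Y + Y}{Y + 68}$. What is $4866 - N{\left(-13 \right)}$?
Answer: $\frac{267656}{55} \approx 4866.5$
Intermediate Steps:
$N{\left(Y \right)} = \frac{2 Y}{68 + Y}$
$4866 - N{\left(-13 \right)} = 4866 - 2 \left(-13\right) \frac{1}{68 - 13} = 4866 - 2 \left(-13\right) \frac{1}{55} = 4866 - - \frac{26}{55} = 4866 + \frac{26}{55} = \frac{267656}{55}$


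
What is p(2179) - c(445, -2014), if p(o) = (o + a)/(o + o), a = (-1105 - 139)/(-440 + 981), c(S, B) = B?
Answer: 4749541087/2357678 ≈ 2014.5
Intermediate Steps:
a = -1244/541 ≈ -2.2994
p(o) = (-1244/541 + o)/(2*o) (p(o) = (o - 1244/541)/(o + o) = (-1244/541 + o)/((2*o)) = (-1244/541 + o)*(1/(2*o)) = (-1244/541 + o)/(2*o))
p(2179) - c(445, -2014) = (1/1082)*(-1244 + 541*2179)/2179 - 1*(-2014) = (1/1082)*(1/2179)*(-1244 + 1178839) + 2014 = (1/1082)*(1/2179)*1177595 + 2014 = 1177595/2357678 + 2014 = 4749541087/2357678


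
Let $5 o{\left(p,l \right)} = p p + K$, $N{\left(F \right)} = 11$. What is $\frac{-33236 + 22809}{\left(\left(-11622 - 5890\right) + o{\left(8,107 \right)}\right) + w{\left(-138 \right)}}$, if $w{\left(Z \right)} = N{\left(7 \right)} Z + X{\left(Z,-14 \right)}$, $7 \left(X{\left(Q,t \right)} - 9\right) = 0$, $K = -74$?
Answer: $\frac{10427}{19023} \approx 0.54813$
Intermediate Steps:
$X{\left(Q,t \right)} = 9$ ($X{\left(Q,t \right)} = 9 + \frac{1}{7} \cdot 0 = 9 + 0 = 9$)
$o{\left(p,l \right)} = - \frac{74}{5} + \frac{p^{2}}{5}$ ($o{\left(p,l \right)} = \frac{p p - 74}{5} = \frac{p^{2} - 74}{5} = \frac{-74 + p^{2}}{5} = - \frac{74}{5} + \frac{p^{2}}{5}$)
$w{\left(Z \right)} = 9 + 11 Z$ ($w{\left(Z \right)} = 11 Z + 9 = 9 + 11 Z$)
$\frac{-33236 + 22809}{\left(\left(-11622 - 5890\right) + o{\left(8,107 \right)}\right) + w{\left(-138 \right)}} = \frac{-33236 + 22809}{\left(\left(-11622 - 5890\right) - \left(\frac{74}{5} - \frac{8^{2}}{5}\right)\right) + \left(9 + 11 \left(-138\right)\right)} = - \frac{10427}{\left(-17512 + \left(- \frac{74}{5} + \frac{1}{5} \cdot 64\right)\right) + \left(9 - 1518\right)} = - \frac{10427}{\left(-17512 + \left(- \frac{74}{5} + \frac{64}{5}\right)\right) - 1509} = - \frac{10427}{\left(-17512 - 2\right) - 1509} = - \frac{10427}{-17514 - 1509} = - \frac{10427}{-19023} = \left(-10427\right) \left(- \frac{1}{19023}\right) = \frac{10427}{19023}$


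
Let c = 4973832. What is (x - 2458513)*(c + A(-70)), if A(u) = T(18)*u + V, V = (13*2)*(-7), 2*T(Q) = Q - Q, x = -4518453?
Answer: -34700986945900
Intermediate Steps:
T(Q) = 0 (T(Q) = (Q - Q)/2 = (1/2)*0 = 0)
V = -182 (V = 26*(-7) = -182)
A(u) = -182 (A(u) = 0*u - 182 = 0 - 182 = -182)
(x - 2458513)*(c + A(-70)) = (-4518453 - 2458513)*(4973832 - 182) = -6976966*4973650 = -34700986945900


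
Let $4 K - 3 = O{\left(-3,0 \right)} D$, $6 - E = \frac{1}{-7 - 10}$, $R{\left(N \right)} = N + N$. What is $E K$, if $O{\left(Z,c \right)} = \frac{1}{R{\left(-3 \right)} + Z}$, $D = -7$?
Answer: $\frac{103}{18} \approx 5.7222$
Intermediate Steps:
$R{\left(N \right)} = 2 N$
$E = \frac{103}{17}$ ($E = 6 - \frac{1}{-7 - 10} = 6 - \frac{1}{-17} = 6 - - \frac{1}{17} = 6 + \frac{1}{17} = \frac{103}{17} \approx 6.0588$)
$O{\left(Z,c \right)} = \frac{1}{-6 + Z}$ ($O{\left(Z,c \right)} = \frac{1}{2 \left(-3\right) + Z} = \frac{1}{-6 + Z}$)
$K = \frac{17}{18}$ ($K = \frac{3}{4} + \frac{\frac{1}{-6 - 3} \left(-7\right)}{4} = \frac{3}{4} + \frac{\frac{1}{-9} \left(-7\right)}{4} = \frac{3}{4} + \frac{\left(- \frac{1}{9}\right) \left(-7\right)}{4} = \frac{3}{4} + \frac{1}{4} \cdot \frac{7}{9} = \frac{3}{4} + \frac{7}{36} = \frac{17}{18} \approx 0.94444$)
$E K = \frac{103}{17} \cdot \frac{17}{18} = \frac{103}{18}$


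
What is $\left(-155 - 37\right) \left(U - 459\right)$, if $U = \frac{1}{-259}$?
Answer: $\frac{22825344}{259} \approx 88129.0$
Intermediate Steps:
$U = - \frac{1}{259} \approx -0.003861$
$\left(-155 - 37\right) \left(U - 459\right) = \left(-155 - 37\right) \left(- \frac{1}{259} - 459\right) = \left(-192\right) \left(- \frac{118882}{259}\right) = \frac{22825344}{259}$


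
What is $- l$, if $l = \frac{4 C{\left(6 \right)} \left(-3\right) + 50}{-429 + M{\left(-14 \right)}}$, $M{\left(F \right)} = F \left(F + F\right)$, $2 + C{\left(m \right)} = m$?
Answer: $\frac{2}{37} \approx 0.054054$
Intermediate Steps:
$C{\left(m \right)} = -2 + m$
$M{\left(F \right)} = 2 F^{2}$ ($M{\left(F \right)} = F 2 F = 2 F^{2}$)
$l = - \frac{2}{37}$ ($l = \frac{4 \left(-2 + 6\right) \left(-3\right) + 50}{-429 + 2 \left(-14\right)^{2}} = \frac{4 \cdot 4 \left(-3\right) + 50}{-429 + 2 \cdot 196} = \frac{16 \left(-3\right) + 50}{-429 + 392} = \frac{-48 + 50}{-37} = 2 \left(- \frac{1}{37}\right) = - \frac{2}{37} \approx -0.054054$)
$- l = \left(-1\right) \left(- \frac{2}{37}\right) = \frac{2}{37}$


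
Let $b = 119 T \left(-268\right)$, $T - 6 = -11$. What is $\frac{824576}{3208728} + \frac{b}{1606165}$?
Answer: $\frac{45901721948}{128843665203} \approx 0.35626$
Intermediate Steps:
$T = -5$ ($T = 6 - 11 = -5$)
$b = 159460$ ($b = 119 \left(\left(-5\right) \left(-268\right)\right) = 119 \cdot 1340 = 159460$)
$\frac{824576}{3208728} + \frac{b}{1606165} = \frac{824576}{3208728} + \frac{159460}{1606165} = 824576 \cdot \frac{1}{3208728} + 159460 \cdot \frac{1}{1606165} = \frac{103072}{401091} + \frac{31892}{321233} = \frac{45901721948}{128843665203}$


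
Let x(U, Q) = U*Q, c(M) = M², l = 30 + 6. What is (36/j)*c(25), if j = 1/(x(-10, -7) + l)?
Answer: 2385000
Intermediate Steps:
l = 36
x(U, Q) = Q*U
j = 1/106 (j = 1/(-7*(-10) + 36) = 1/(70 + 36) = 1/106 ≈ 0.0094340)
(36/j)*c(25) = (36/(1/106))*25² = (36*106)*625 = 3816*625 = 2385000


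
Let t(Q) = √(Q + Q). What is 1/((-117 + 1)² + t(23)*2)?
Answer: 1682/22632969 - √46/90531876 ≈ 7.4241e-5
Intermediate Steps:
t(Q) = √2*√Q (t(Q) = √(2*Q) = √2*√Q)
1/((-117 + 1)² + t(23)*2) = 1/((-117 + 1)² + (√2*√23)*2) = 1/((-116)² + √46*2) = 1/(13456 + 2*√46)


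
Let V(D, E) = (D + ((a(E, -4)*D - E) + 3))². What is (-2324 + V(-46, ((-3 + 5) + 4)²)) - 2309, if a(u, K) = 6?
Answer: 121392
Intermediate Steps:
V(D, E) = (3 - E + 7*D)² (V(D, E) = (D + ((6*D - E) + 3))² = (D + ((-E + 6*D) + 3))² = (D + (3 - E + 6*D))² = (3 - E + 7*D)²)
(-2324 + V(-46, ((-3 + 5) + 4)²)) - 2309 = (-2324 + (3 - ((-3 + 5) + 4)² + 7*(-46))²) - 2309 = (-2324 + (3 - (2 + 4)² - 322)²) - 2309 = (-2324 + (3 - 1*6² - 322)²) - 2309 = (-2324 + (3 - 1*36 - 322)²) - 2309 = (-2324 + (3 - 36 - 322)²) - 2309 = (-2324 + (-355)²) - 2309 = (-2324 + 126025) - 2309 = 123701 - 2309 = 121392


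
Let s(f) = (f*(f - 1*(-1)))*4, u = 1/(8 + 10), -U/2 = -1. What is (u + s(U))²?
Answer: 187489/324 ≈ 578.67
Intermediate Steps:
U = 2 (U = -2*(-1) = 2)
u = 1/18 ≈ 0.055556
s(f) = 4*f*(1 + f) (s(f) = (f*(f + 1))*4 = (f*(1 + f))*4 = 4*f*(1 + f))
(u + s(U))² = (1/18 + 4*2*(1 + 2))² = (1/18 + 4*2*3)² = (1/18 + 24)² = (433/18)² = 187489/324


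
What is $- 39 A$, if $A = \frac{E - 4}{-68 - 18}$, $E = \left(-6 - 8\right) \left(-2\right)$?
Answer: $\frac{468}{43} \approx 10.884$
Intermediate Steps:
$E = 28$ ($E = \left(-14\right) \left(-2\right) = 28$)
$A = - \frac{12}{43}$ ($A = \frac{28 - 4}{-68 - 18} = \frac{24}{-86} = 24 \left(- \frac{1}{86}\right) = - \frac{12}{43} \approx -0.27907$)
$- 39 A = \left(-39\right) \left(- \frac{12}{43}\right) = \frac{468}{43}$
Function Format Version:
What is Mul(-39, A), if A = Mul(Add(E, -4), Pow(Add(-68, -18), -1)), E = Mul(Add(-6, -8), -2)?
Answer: Rational(468, 43) ≈ 10.884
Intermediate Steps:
E = 28 (E = Mul(-14, -2) = 28)
A = Rational(-12, 43) (A = Mul(Add(28, -4), Pow(Add(-68, -18), -1)) = Mul(24, Pow(-86, -1)) = Mul(24, Rational(-1, 86)) = Rational(-12, 43) ≈ -0.27907)
Mul(-39, A) = Mul(-39, Rational(-12, 43)) = Rational(468, 43)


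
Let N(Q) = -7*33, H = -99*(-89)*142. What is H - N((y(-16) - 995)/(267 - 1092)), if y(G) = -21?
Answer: 1251393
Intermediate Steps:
H = 1251162 (H = 8811*142 = 1251162)
N(Q) = -231
H - N((y(-16) - 995)/(267 - 1092)) = 1251162 - 1*(-231) = 1251162 + 231 = 1251393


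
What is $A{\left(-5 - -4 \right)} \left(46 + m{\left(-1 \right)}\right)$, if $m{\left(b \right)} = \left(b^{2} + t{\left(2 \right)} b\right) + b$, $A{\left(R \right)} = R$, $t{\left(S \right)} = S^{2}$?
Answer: $-42$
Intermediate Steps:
$m{\left(b \right)} = b^{2} + 5 b$ ($m{\left(b \right)} = \left(b^{2} + 2^{2} b\right) + b = \left(b^{2} + 4 b\right) + b = b^{2} + 5 b$)
$A{\left(-5 - -4 \right)} \left(46 + m{\left(-1 \right)}\right) = \left(-5 - -4\right) \left(46 - \left(5 - 1\right)\right) = \left(-5 + 4\right) \left(46 - 4\right) = - (46 - 4) = \left(-1\right) 42 = -42$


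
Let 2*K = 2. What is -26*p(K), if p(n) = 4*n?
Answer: -104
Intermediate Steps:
K = 1 (K = (½)*2 = 1)
-26*p(K) = -104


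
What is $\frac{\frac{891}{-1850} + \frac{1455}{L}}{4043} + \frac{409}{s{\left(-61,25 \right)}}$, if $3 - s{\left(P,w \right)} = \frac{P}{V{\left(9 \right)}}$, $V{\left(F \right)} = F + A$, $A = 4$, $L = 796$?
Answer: $\frac{15828068531}{297686090} \approx 53.17$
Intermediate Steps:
$V{\left(F \right)} = 4 + F$ ($V{\left(F \right)} = F + 4 = 4 + F$)
$s{\left(P,w \right)} = 3 - \frac{P}{13}$ ($s{\left(P,w \right)} = 3 - \frac{P}{4 + 9} = 3 - \frac{P}{13}$)
$\frac{\frac{891}{-1850} + \frac{1455}{L}}{4043} + \frac{409}{s{\left(-61,25 \right)}} = \frac{\frac{891}{-1850} + \frac{1455}{796}}{4043} + \frac{409}{3 - - \frac{61}{13}} = \left(891 \left(- \frac{1}{1850}\right) + 1455 \cdot \frac{1}{796}\right) \frac{1}{4043} + \frac{409}{3 + \frac{61}{13}} = \left(- \frac{891}{1850} + \frac{1455}{796}\right) \frac{1}{4043} + \frac{409}{\frac{100}{13}} = \frac{991257}{736300} \cdot \frac{1}{4043} + 409 \cdot \frac{13}{100} = \frac{991257}{2976860900} + \frac{5317}{100} = \frac{15828068531}{297686090}$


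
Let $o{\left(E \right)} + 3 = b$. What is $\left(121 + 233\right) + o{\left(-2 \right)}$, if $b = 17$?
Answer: $368$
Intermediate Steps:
$o{\left(E \right)} = 14$ ($o{\left(E \right)} = -3 + 17 = 14$)
$\left(121 + 233\right) + o{\left(-2 \right)} = \left(121 + 233\right) + 14 = 354 + 14 = 368$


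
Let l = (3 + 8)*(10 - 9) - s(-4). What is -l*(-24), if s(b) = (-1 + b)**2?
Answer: -336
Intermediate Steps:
l = -14 (l = (3 + 8)*(10 - 9) - (-1 - 4)**2 = 11*1 - 1*(-5)**2 = 11 - 1*25 = 11 - 25 = -14)
-l*(-24) = -1*(-14)*(-24) = 14*(-24) = -336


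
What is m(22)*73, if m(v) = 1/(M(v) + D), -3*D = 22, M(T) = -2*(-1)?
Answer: -219/16 ≈ -13.688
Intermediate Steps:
M(T) = 2
D = -22/3 (D = -⅓*22 = -22/3 ≈ -7.3333)
m(v) = -3/16 (m(v) = 1/(2 - 22/3) = 1/(-16/3) = -3/16)
m(22)*73 = -3/16*73 = -219/16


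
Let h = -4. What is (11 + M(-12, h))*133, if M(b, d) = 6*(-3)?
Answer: -931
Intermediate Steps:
M(b, d) = -18
(11 + M(-12, h))*133 = (11 - 18)*133 = -7*133 = -931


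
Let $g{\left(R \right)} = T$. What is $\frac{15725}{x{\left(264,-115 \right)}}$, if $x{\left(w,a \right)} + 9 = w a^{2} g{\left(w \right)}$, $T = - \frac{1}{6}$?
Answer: $- \frac{15725}{581909} \approx -0.027023$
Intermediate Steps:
$T = - \frac{1}{6}$ ($T = \left(-1\right) \frac{1}{6} = - \frac{1}{6} \approx -0.16667$)
$g{\left(R \right)} = - \frac{1}{6}$
$x{\left(w,a \right)} = -9 - \frac{w a^{2}}{6}$ ($x{\left(w,a \right)} = -9 + w a^{2} \left(- \frac{1}{6}\right) = -9 - \frac{w a^{2}}{6}$)
$\frac{15725}{x{\left(264,-115 \right)}} = \frac{15725}{-9 - 44 \left(-115\right)^{2}} = \frac{15725}{-9 - 44 \cdot 13225} = \frac{15725}{-9 - 581900} = \frac{15725}{-581909} = 15725 \left(- \frac{1}{581909}\right) = - \frac{15725}{581909}$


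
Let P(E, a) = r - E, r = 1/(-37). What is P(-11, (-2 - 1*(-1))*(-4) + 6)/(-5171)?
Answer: -406/191327 ≈ -0.0021220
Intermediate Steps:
r = -1/37 ≈ -0.027027
P(E, a) = -1/37 - E
P(-11, (-2 - 1*(-1))*(-4) + 6)/(-5171) = (-1/37 - 1*(-11))/(-5171) = (-1/37 + 11)*(-1/5171) = (406/37)*(-1/5171) = -406/191327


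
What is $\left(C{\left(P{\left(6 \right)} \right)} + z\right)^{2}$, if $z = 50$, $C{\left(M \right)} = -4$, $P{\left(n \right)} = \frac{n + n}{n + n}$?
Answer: $2116$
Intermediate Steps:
$P{\left(n \right)} = 1$ ($P{\left(n \right)} = \frac{2 n}{2 n} = 2 n \frac{1}{2 n} = 1$)
$\left(C{\left(P{\left(6 \right)} \right)} + z\right)^{2} = \left(-4 + 50\right)^{2} = 46^{2} = 2116$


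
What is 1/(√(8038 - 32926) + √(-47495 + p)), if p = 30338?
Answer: -I/(√17157 + 2*√6222) ≈ -0.0034633*I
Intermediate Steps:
1/(√(8038 - 32926) + √(-47495 + p)) = 1/(√(8038 - 32926) + √(-47495 + 30338)) = 1/(√(-24888) + √(-17157)) = 1/(2*I*√6222 + I*√17157) = 1/(I*√17157 + 2*I*√6222)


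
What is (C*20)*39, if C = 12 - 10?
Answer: 1560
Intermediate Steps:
C = 2
(C*20)*39 = (2*20)*39 = 40*39 = 1560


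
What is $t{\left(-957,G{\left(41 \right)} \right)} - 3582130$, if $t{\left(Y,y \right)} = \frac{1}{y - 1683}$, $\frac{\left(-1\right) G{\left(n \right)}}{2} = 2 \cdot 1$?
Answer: $- \frac{6043053311}{1687} \approx -3.5821 \cdot 10^{6}$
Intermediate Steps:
$G{\left(n \right)} = -4$ ($G{\left(n \right)} = - 2 \cdot 2 \cdot 1 = \left(-2\right) 2 = -4$)
$t{\left(Y,y \right)} = \frac{1}{-1683 + y}$
$t{\left(-957,G{\left(41 \right)} \right)} - 3582130 = \frac{1}{-1683 - 4} - 3582130 = \frac{1}{-1687} - 3582130 = - \frac{1}{1687} - 3582130 = - \frac{6043053311}{1687}$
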